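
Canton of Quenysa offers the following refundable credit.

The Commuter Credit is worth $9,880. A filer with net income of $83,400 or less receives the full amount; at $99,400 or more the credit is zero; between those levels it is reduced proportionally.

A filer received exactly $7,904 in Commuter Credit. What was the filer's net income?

$7,904 is 7,904/9,880 of the full $9,880, so 1,976/9,880 of the $16,000 range has been used: income = $83,400 + $16,000 × 1,976/9,880 = $86,600.

$86,600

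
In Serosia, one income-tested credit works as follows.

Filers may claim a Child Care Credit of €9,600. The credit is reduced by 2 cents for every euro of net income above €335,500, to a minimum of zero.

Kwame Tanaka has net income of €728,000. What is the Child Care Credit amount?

Child Care Credit: 2% of the €392,500 excess over €335,500 is €7,850; credit = €9,600 − €7,850 = €1,750.

€1,750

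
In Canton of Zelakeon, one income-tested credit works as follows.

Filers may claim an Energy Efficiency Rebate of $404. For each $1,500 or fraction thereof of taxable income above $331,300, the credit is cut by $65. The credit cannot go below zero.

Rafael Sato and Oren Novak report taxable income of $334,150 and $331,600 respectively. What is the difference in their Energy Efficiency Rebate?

Rafael ($334,150): Energy Efficiency Rebate: income exceeds $331,300 by $2,850, which is 2 full-or-partial $1,500 increments; reduction = 2 × $65 = $130, leaving $274.
Oren ($331,600): Energy Efficiency Rebate: income exceeds $331,300 by $300, which is 1 full-or-partial $1,500 increment; reduction = 1 × $65 = $65, leaving $339.
Difference: |$274 − $339| = $65.

$65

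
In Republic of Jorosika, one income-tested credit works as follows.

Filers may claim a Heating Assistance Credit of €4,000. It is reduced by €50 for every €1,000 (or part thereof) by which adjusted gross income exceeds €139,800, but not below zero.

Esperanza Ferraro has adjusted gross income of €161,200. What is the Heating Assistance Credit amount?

€2,900

Heating Assistance Credit: income exceeds €139,800 by €21,400, which is 22 full-or-partial €1,000 increments; reduction = 22 × €50 = €1,100, leaving €2,900.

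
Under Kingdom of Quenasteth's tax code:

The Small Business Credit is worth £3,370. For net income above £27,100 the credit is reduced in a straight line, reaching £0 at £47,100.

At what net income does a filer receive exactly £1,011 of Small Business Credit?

£41,100

£1,011 is 1,011/3,370 of the full £3,370, so 2,359/3,370 of the £20,000 range has been used: income = £27,100 + £20,000 × 2,359/3,370 = £41,100.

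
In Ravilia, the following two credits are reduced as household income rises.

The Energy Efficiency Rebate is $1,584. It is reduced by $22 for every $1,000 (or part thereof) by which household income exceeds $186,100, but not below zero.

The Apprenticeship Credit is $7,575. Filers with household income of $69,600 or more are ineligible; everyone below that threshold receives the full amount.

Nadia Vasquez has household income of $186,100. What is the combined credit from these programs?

Energy Efficiency Rebate: $186,100 is at or below the $186,100 threshold, so the full $1,584 applies.
Apprenticeship Credit: $186,100 meets or exceeds the $69,600 cutoff, so the credit is $0.
Total: $1,584 + $0 = $1,584.

$1,584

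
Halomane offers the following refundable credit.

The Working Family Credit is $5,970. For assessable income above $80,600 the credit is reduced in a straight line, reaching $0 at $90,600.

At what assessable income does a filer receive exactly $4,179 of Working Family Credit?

$4,179 is 4,179/5,970 of the full $5,970, so 1,791/5,970 of the $10,000 range has been used: income = $80,600 + $10,000 × 1,791/5,970 = $83,600.

$83,600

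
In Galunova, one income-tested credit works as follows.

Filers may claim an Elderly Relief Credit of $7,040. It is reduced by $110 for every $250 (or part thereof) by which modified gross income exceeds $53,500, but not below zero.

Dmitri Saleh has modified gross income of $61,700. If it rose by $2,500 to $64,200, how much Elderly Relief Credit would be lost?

At $61,700 — income exceeds $53,500 by $8,200, which is 33 full-or-partial $250 increments; reduction = 33 × $110 = $3,630, leaving $3,410.
At $64,200 — income exceeds $53,500 by $10,700, which is 43 full-or-partial $250 increments; reduction = 43 × $110 = $4,730, leaving $2,310.
Lost: $3,410 − $2,310 = $1,100.

$1,100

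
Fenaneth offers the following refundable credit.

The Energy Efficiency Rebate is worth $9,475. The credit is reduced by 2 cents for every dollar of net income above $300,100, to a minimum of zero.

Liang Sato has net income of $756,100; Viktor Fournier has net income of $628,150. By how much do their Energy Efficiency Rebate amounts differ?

$2,559

Liang ($756,100): Energy Efficiency Rebate: 2% of the $456,000 excess over $300,100 is $9,120; credit = $9,475 − $9,120 = $355.
Viktor ($628,150): Energy Efficiency Rebate: 2% of the $328,050 excess over $300,100 is $6,561; credit = $9,475 − $6,561 = $2,914.
Difference: |$355 − $2,914| = $2,559.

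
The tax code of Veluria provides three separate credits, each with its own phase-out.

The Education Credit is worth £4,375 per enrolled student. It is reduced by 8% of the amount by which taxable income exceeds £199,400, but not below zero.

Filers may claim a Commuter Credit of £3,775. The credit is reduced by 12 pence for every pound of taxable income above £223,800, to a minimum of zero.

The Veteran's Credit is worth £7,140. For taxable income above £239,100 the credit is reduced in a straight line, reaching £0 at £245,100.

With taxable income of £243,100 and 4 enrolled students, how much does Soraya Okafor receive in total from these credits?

Education Credit: base = 4 × £4,375 = £17,500. 8% of the £43,700 excess over £199,400 is £3,496; credit = £17,500 − £3,496 = £14,004.
Commuter Credit: 12% of the £19,300 excess over £223,800 is £2,316; credit = £3,775 − £2,316 = £1,459.
Veteran's Credit: £243,100 is £4,000 into a £6,000 phase-out range, leaving 2,000/6,000 of the credit: £7,140 × 2,000/6,000 = £2,380.
Total: £14,004 + £1,459 + £2,380 = £17,843.

£17,843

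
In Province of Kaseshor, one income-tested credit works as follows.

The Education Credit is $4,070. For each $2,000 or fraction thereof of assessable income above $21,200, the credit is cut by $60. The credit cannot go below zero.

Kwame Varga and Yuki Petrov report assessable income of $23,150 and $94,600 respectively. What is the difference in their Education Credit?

$2,160

Kwame ($23,150): Education Credit: income exceeds $21,200 by $1,950, which is 1 full-or-partial $2,000 increment; reduction = 1 × $60 = $60, leaving $4,010.
Yuki ($94,600): Education Credit: income exceeds $21,200 by $73,400, which is 37 full-or-partial $2,000 increments; reduction = 37 × $60 = $2,220, leaving $1,850.
Difference: |$4,010 − $1,850| = $2,160.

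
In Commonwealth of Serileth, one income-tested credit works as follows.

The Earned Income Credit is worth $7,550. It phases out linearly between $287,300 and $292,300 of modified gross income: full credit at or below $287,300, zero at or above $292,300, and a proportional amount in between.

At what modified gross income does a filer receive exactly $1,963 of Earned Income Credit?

$1,963 is 1,963/7,550 of the full $7,550, so 5,587/7,550 of the $5,000 range has been used: income = $287,300 + $5,000 × 5,587/7,550 = $291,000.

$291,000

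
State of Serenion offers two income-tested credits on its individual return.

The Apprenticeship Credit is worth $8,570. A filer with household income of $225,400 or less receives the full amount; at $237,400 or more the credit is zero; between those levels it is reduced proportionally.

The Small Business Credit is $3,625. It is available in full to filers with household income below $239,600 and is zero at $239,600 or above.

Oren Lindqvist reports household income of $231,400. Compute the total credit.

$7,910

Apprenticeship Credit: $231,400 is $6,000 into a $12,000 phase-out range, leaving 6,000/12,000 of the credit: $8,570 × 6,000/12,000 = $4,285.
Small Business Credit: $231,400 is below the $239,600 cutoff, so the full $3,625 applies.
Total: $4,285 + $3,625 = $7,910.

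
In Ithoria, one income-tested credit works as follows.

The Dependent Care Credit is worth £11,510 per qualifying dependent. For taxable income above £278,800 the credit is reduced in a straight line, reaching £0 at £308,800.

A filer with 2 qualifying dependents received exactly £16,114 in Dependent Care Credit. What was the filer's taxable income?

Full credit = 2 × £11,510 = £23,020.
£16,114 is 16,114/23,020 of the full £23,020, so 6,906/23,020 of the £30,000 range has been used: income = £278,800 + £30,000 × 6,906/23,020 = £287,800.

£287,800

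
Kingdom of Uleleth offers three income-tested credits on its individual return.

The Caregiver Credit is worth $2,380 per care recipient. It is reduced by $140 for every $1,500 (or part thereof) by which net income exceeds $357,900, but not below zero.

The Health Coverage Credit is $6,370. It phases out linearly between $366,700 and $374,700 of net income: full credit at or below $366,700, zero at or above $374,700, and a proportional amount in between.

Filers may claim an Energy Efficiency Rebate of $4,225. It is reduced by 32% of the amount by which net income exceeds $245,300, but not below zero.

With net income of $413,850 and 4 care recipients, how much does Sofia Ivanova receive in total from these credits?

Caregiver Credit: base = 4 × $2,380 = $9,520. income exceeds $357,900 by $55,950, which is 38 full-or-partial $1,500 increments; reduction = 38 × $140 = $5,320, leaving $4,200.
Health Coverage Credit: $413,850 is at or above $374,700, so the credit is $0.
Energy Efficiency Rebate: 32% of the $168,550 excess over $245,300 is $53,936 ≥ base, so the credit is $0.
Total: $4,200 + $0 + $0 = $4,200.

$4,200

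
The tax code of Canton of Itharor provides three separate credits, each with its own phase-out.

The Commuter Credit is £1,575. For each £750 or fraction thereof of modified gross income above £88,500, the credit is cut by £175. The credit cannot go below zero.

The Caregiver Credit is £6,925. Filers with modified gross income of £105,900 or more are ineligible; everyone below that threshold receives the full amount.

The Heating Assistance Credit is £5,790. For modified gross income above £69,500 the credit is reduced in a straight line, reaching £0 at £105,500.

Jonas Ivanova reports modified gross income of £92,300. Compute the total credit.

Commuter Credit: income exceeds £88,500 by £3,800, which is 6 full-or-partial £750 increments; reduction = 6 × £175 = £1,050, leaving £525.
Caregiver Credit: £92,300 is below the £105,900 cutoff, so the full £6,925 applies.
Heating Assistance Credit: £92,300 is £22,800 into a £36,000 phase-out range, leaving 13,200/36,000 of the credit: £5,790 × 13,200/36,000 = £2,123.
Total: £525 + £6,925 + £2,123 = £9,573.

£9,573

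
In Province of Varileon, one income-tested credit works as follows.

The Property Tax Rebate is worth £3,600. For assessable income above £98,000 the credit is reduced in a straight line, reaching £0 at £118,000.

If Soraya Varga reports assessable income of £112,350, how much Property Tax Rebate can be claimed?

Property Tax Rebate: £112,350 is £14,350 into a £20,000 phase-out range, leaving 5,650/20,000 of the credit: £3,600 × 5,650/20,000 = £1,017.

£1,017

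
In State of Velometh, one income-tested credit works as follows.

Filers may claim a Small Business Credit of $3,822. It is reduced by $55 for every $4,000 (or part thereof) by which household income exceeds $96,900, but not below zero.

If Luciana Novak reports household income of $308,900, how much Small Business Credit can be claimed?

$907

Small Business Credit: income exceeds $96,900 by $212,000, which is 53 full-or-partial $4,000 increments; reduction = 53 × $55 = $2,915, leaving $907.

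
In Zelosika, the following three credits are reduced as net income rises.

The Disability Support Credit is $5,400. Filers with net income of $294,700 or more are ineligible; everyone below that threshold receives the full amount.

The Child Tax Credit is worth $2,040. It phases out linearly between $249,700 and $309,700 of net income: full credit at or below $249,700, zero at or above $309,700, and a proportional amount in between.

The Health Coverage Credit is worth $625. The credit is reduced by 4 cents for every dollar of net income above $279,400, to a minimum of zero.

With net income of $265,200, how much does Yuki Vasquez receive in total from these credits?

$7,538

Disability Support Credit: $265,200 is below the $294,700 cutoff, so the full $5,400 applies.
Child Tax Credit: $265,200 is $15,500 into a $60,000 phase-out range, leaving 44,500/60,000 of the credit: $2,040 × 44,500/60,000 = $1,513.
Health Coverage Credit: $265,200 is at or below the $279,400 threshold, so the full $625 applies.
Total: $5,400 + $1,513 + $625 = $7,538.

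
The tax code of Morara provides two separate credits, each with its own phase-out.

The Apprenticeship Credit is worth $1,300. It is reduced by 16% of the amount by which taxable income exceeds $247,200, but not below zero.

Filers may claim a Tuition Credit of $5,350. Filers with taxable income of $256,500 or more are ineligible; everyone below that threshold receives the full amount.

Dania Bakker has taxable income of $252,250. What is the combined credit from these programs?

$5,842

Apprenticeship Credit: 16% of the $5,050 excess over $247,200 is $808; credit = $1,300 − $808 = $492.
Tuition Credit: $252,250 is below the $256,500 cutoff, so the full $5,350 applies.
Total: $492 + $5,350 = $5,842.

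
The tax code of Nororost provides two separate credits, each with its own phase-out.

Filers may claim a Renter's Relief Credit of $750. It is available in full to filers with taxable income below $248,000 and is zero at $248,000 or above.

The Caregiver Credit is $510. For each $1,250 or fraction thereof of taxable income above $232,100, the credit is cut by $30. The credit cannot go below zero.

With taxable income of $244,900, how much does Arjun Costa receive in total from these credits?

Renter's Relief Credit: $244,900 is below the $248,000 cutoff, so the full $750 applies.
Caregiver Credit: income exceeds $232,100 by $12,800, which is 11 full-or-partial $1,250 increments; reduction = 11 × $30 = $330, leaving $180.
Total: $750 + $180 = $930.

$930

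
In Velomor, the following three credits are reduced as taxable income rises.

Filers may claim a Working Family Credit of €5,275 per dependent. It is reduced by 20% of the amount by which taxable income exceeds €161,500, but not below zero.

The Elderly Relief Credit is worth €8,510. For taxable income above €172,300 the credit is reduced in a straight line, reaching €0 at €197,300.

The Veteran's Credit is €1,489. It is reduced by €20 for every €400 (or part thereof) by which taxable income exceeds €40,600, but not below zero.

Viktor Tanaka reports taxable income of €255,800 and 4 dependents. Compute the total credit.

Working Family Credit: base = 4 × €5,275 = €21,100. 20% of the €94,300 excess over €161,500 is €18,860; credit = €21,100 − €18,860 = €2,240.
Elderly Relief Credit: €255,800 is at or above €197,300, so the credit is €0.
Veteran's Credit: income exceeds €40,600 by €215,200 → 538 increments × €20 = €10,760 ≥ base, so the credit is €0.
Total: €2,240 + €0 + €0 = €2,240.

€2,240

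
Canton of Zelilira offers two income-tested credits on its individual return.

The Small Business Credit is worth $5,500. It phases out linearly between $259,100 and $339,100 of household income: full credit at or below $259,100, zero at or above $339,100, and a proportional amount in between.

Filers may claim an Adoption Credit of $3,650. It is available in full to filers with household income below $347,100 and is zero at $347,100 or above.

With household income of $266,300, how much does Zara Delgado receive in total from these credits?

Small Business Credit: $266,300 is $7,200 into a $80,000 phase-out range, leaving 72,800/80,000 of the credit: $5,500 × 72,800/80,000 = $5,005.
Adoption Credit: $266,300 is below the $347,100 cutoff, so the full $3,650 applies.
Total: $5,005 + $3,650 = $8,655.

$8,655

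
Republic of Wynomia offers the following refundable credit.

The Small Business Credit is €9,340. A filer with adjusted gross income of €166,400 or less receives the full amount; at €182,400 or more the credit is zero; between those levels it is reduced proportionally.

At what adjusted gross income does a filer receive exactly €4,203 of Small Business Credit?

€4,203 is 4,203/9,340 of the full €9,340, so 5,137/9,340 of the €16,000 range has been used: income = €166,400 + €16,000 × 5,137/9,340 = €175,200.

€175,200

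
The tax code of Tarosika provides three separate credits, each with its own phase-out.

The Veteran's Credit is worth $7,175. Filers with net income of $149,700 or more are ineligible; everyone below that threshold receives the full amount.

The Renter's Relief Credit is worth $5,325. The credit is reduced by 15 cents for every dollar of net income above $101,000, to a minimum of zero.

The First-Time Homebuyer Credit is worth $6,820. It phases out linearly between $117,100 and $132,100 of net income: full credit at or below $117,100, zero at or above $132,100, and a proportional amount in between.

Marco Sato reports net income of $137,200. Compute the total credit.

Veteran's Credit: $137,200 is below the $149,700 cutoff, so the full $7,175 applies.
Renter's Relief Credit: 15% of the $36,200 excess over $101,000 is $5,430 ≥ base, so the credit is $0.
First-Time Homebuyer Credit: $137,200 is at or above $132,100, so the credit is $0.
Total: $7,175 + $0 + $0 = $7,175.

$7,175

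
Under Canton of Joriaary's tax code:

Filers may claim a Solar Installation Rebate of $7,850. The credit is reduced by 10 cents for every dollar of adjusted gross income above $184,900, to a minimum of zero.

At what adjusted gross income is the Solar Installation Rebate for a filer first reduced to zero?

The credit falls by 10% of each dollar above $184,900, so it reaches zero when the excess is $7,850 / 10% = $78,500: income = $184,900 + $78,500 = $263,400.

$263,400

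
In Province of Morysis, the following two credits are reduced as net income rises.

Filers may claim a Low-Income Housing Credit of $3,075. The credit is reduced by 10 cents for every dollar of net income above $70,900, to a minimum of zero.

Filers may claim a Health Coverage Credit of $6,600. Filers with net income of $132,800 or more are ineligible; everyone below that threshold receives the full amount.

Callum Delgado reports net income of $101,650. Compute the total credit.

Low-Income Housing Credit: 10% of the $30,750 excess over $70,900 is $3,075 ≥ base, so the credit is $0.
Health Coverage Credit: $101,650 is below the $132,800 cutoff, so the full $6,600 applies.
Total: $0 + $6,600 = $6,600.

$6,600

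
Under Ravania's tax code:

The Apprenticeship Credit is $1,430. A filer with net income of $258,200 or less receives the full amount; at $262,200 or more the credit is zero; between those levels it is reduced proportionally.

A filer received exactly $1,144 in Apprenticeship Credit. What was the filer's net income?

$1,144 is 1,144/1,430 of the full $1,430, so 286/1,430 of the $4,000 range has been used: income = $258,200 + $4,000 × 286/1,430 = $259,000.

$259,000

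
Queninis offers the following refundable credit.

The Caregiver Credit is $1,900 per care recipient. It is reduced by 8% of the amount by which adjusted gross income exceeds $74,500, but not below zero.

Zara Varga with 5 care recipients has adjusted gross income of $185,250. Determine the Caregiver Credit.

Caregiver Credit: base = 5 × $1,900 = $9,500. 8% of the $110,750 excess over $74,500 is $8,860; credit = $9,500 − $8,860 = $640.

$640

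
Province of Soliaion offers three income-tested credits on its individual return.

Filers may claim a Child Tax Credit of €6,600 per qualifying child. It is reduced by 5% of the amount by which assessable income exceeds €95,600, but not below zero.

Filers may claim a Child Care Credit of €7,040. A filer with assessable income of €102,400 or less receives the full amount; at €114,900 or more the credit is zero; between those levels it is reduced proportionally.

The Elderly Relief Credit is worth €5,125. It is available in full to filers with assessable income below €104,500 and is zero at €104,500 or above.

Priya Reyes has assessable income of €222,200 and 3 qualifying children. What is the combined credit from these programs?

Child Tax Credit: base = 3 × €6,600 = €19,800. 5% of the €126,600 excess over €95,600 is €6,330; credit = €19,800 − €6,330 = €13,470.
Child Care Credit: €222,200 is at or above €114,900, so the credit is €0.
Elderly Relief Credit: €222,200 meets or exceeds the €104,500 cutoff, so the credit is €0.
Total: €13,470 + €0 + €0 = €13,470.

€13,470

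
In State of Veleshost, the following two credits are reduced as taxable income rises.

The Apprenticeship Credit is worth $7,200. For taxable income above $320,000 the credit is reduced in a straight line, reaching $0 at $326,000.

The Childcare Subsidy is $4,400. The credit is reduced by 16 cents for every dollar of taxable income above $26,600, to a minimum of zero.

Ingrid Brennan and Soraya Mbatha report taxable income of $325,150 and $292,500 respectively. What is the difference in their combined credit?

Ingrid ($325,150): Apprenticeship Credit: $325,150 is $5,150 into a $6,000 phase-out range, leaving 850/6,000 of the credit: $7,200 × 850/6,000 = $1,020. Childcare Subsidy: 16% of the $298,550 excess over $26,600 is $47,768 ≥ base, so the credit is $0. total $1,020 + $0 = $1,020
Soraya ($292,500): Apprenticeship Credit: $292,500 is at or below the $320,000 threshold, so the full $7,200 applies. Childcare Subsidy: 16% of the $265,900 excess over $26,600 is $42,544 ≥ base, so the credit is $0. total $7,200 + $0 = $7,200
Difference: |$1,020 − $7,200| = $6,180.

$6,180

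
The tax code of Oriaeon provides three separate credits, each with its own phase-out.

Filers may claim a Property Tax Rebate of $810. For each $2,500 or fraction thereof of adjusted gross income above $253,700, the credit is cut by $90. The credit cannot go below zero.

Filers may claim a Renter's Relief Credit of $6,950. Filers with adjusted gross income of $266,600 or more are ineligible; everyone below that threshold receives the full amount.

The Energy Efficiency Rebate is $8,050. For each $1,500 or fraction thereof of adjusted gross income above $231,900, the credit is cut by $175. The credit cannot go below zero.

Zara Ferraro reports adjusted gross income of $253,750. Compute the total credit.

$13,095

Property Tax Rebate: income exceeds $253,700 by $50, which is 1 full-or-partial $2,500 increment; reduction = 1 × $90 = $90, leaving $720.
Renter's Relief Credit: $253,750 is below the $266,600 cutoff, so the full $6,950 applies.
Energy Efficiency Rebate: income exceeds $231,900 by $21,850, which is 15 full-or-partial $1,500 increments; reduction = 15 × $175 = $2,625, leaving $5,425.
Total: $720 + $6,950 + $5,425 = $13,095.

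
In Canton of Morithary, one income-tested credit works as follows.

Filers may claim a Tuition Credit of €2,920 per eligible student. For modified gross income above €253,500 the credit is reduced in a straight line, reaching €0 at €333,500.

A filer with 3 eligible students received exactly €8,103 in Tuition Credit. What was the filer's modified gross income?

Full credit = 3 × €2,920 = €8,760.
€8,103 is 8,103/8,760 of the full €8,760, so 657/8,760 of the €80,000 range has been used: income = €253,500 + €80,000 × 657/8,760 = €259,500.

€259,500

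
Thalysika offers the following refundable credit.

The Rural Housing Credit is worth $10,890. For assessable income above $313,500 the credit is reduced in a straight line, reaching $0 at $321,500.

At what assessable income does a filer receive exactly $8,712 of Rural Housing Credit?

$8,712 is 8,712/10,890 of the full $10,890, so 2,178/10,890 of the $8,000 range has been used: income = $313,500 + $8,000 × 2,178/10,890 = $315,100.

$315,100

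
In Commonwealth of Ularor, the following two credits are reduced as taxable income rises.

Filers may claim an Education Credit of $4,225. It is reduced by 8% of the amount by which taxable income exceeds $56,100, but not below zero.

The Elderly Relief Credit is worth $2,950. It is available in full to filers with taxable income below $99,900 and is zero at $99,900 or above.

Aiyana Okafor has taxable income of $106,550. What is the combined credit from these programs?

$189

Education Credit: 8% of the $50,450 excess over $56,100 is $4,036; credit = $4,225 − $4,036 = $189.
Elderly Relief Credit: $106,550 meets or exceeds the $99,900 cutoff, so the credit is $0.
Total: $189 + $0 = $189.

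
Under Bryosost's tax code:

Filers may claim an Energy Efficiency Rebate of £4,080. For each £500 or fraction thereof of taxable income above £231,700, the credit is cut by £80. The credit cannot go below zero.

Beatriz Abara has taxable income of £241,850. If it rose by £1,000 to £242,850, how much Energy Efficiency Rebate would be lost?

At £241,850 — income exceeds £231,700 by £10,150, which is 21 full-or-partial £500 increments; reduction = 21 × £80 = £1,680, leaving £2,400.
At £242,850 — income exceeds £231,700 by £11,150, which is 23 full-or-partial £500 increments; reduction = 23 × £80 = £1,840, leaving £2,240.
Lost: £2,400 − £2,240 = £160.

£160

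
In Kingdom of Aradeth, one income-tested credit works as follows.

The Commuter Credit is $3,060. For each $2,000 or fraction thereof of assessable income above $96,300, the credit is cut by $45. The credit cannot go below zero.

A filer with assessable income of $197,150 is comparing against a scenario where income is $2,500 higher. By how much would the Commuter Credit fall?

$45

At $197,150 — income exceeds $96,300 by $100,850, which is 51 full-or-partial $2,000 increments; reduction = 51 × $45 = $2,295, leaving $765.
At $199,650 — income exceeds $96,300 by $103,350, which is 52 full-or-partial $2,000 increments; reduction = 52 × $45 = $2,340, leaving $720.
Lost: $765 − $720 = $45.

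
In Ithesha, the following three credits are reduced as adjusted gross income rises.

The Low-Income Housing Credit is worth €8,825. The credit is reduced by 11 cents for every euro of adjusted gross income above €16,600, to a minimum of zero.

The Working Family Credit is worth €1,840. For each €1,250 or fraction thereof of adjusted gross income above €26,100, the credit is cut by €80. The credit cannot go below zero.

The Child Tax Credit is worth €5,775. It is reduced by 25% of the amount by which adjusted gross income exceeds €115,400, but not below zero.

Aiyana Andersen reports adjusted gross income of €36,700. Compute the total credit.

Low-Income Housing Credit: 11% of the €20,100 excess over €16,600 is €2,211; credit = €8,825 − €2,211 = €6,614.
Working Family Credit: income exceeds €26,100 by €10,600, which is 9 full-or-partial €1,250 increments; reduction = 9 × €80 = €720, leaving €1,120.
Child Tax Credit: €36,700 is at or below the €115,400 threshold, so the full €5,775 applies.
Total: €6,614 + €1,120 + €5,775 = €13,509.

€13,509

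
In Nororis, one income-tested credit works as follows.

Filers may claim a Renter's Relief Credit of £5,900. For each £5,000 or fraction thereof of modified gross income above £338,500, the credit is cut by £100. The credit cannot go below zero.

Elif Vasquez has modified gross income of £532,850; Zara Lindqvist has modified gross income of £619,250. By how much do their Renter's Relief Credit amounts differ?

Elif (£532,850): Renter's Relief Credit: income exceeds £338,500 by £194,350, which is 39 full-or-partial £5,000 increments; reduction = 39 × £100 = £3,900, leaving £2,000.
Zara (£619,250): Renter's Relief Credit: income exceeds £338,500 by £280,750, which is 57 full-or-partial £5,000 increments; reduction = 57 × £100 = £5,700, leaving £200.
Difference: |£2,000 − £200| = £1,800.

£1,800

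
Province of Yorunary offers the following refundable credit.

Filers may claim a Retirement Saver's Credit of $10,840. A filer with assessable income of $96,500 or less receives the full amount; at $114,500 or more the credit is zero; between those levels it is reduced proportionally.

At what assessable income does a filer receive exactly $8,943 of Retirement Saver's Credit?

$99,650

$8,943 is 8,943/10,840 of the full $10,840, so 1,897/10,840 of the $18,000 range has been used: income = $96,500 + $18,000 × 1,897/10,840 = $99,650.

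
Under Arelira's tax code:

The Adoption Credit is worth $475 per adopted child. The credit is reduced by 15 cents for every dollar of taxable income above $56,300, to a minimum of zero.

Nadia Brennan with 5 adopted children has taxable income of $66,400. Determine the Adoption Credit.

$860

Adoption Credit: base = 5 × $475 = $2,375. 15% of the $10,100 excess over $56,300 is $1,515; credit = $2,375 − $1,515 = $860.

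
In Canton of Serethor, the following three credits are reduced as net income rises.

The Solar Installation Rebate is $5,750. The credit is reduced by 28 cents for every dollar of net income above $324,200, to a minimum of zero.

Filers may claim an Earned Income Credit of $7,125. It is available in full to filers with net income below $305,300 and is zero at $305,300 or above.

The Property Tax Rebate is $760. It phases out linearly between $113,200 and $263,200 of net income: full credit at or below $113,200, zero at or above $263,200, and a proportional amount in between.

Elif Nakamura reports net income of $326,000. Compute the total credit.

$5,246

Solar Installation Rebate: 28% of the $1,800 excess over $324,200 is $504; credit = $5,750 − $504 = $5,246.
Earned Income Credit: $326,000 meets or exceeds the $305,300 cutoff, so the credit is $0.
Property Tax Rebate: $326,000 is at or above $263,200, so the credit is $0.
Total: $5,246 + $0 + $0 = $5,246.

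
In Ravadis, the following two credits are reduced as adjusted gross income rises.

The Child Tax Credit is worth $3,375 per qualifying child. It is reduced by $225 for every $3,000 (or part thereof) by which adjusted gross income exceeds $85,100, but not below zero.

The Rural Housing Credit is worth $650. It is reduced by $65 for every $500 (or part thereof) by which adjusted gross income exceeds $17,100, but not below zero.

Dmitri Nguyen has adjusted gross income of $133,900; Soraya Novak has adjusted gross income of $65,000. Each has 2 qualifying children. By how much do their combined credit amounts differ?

Dmitri ($133,900): Child Tax Credit: base = 2 × $3,375 = $6,750. income exceeds $85,100 by $48,800, which is 17 full-or-partial $3,000 increments; reduction = 17 × $225 = $3,825, leaving $2,925. Rural Housing Credit: income exceeds $17,100 by $116,800 → 234 increments × $65 = $15,210 ≥ base, so the credit is $0. total $2,925 + $0 = $2,925
Soraya ($65,000): Child Tax Credit: base = 2 × $3,375 = $6,750. $65,000 is at or below the $85,100 threshold, so the full $6,750 applies. Rural Housing Credit: income exceeds $17,100 by $47,900 → 96 increments × $65 = $6,240 ≥ base, so the credit is $0. total $6,750 + $0 = $6,750
Difference: |$2,925 − $6,750| = $3,825.

$3,825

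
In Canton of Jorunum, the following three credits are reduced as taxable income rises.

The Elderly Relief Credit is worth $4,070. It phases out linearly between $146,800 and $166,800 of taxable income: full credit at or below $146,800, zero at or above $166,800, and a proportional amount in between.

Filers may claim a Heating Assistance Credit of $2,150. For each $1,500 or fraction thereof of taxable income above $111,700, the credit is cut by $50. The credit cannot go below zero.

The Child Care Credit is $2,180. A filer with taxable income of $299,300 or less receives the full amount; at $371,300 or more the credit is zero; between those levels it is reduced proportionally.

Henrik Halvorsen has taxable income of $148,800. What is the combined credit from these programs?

Elderly Relief Credit: $148,800 is $2,000 into a $20,000 phase-out range, leaving 18,000/20,000 of the credit: $4,070 × 18,000/20,000 = $3,663.
Heating Assistance Credit: income exceeds $111,700 by $37,100, which is 25 full-or-partial $1,500 increments; reduction = 25 × $50 = $1,250, leaving $900.
Child Care Credit: $148,800 is at or below the $299,300 threshold, so the full $2,180 applies.
Total: $3,663 + $900 + $2,180 = $6,743.

$6,743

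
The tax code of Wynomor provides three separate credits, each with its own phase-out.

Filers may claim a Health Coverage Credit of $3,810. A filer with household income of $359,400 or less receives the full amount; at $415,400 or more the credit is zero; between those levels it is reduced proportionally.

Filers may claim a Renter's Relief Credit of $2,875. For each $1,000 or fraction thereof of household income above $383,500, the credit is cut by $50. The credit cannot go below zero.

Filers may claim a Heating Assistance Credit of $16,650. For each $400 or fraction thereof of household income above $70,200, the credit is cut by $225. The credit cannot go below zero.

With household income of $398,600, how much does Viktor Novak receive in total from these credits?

Health Coverage Credit: $398,600 is $39,200 into a $56,000 phase-out range, leaving 16,800/56,000 of the credit: $3,810 × 16,800/56,000 = $1,143.
Renter's Relief Credit: income exceeds $383,500 by $15,100, which is 16 full-or-partial $1,000 increments; reduction = 16 × $50 = $800, leaving $2,075.
Heating Assistance Credit: income exceeds $70,200 by $328,400 → 821 increments × $225 = $184,725 ≥ base, so the credit is $0.
Total: $1,143 + $2,075 + $0 = $3,218.

$3,218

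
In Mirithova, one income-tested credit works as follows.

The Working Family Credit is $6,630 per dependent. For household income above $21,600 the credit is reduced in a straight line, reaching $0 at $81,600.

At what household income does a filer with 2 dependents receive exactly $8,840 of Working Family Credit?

$41,600

Full credit = 2 × $6,630 = $13,260.
$8,840 is 8,840/13,260 of the full $13,260, so 4,420/13,260 of the $60,000 range has been used: income = $21,600 + $60,000 × 4,420/13,260 = $41,600.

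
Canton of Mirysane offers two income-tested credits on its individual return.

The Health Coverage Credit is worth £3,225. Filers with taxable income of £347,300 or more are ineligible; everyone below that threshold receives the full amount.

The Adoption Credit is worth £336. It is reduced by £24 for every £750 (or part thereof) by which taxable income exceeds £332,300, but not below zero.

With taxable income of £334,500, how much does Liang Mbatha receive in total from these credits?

Health Coverage Credit: £334,500 is below the £347,300 cutoff, so the full £3,225 applies.
Adoption Credit: income exceeds £332,300 by £2,200, which is 3 full-or-partial £750 increments; reduction = 3 × £24 = £72, leaving £264.
Total: £3,225 + £264 = £3,489.

£3,489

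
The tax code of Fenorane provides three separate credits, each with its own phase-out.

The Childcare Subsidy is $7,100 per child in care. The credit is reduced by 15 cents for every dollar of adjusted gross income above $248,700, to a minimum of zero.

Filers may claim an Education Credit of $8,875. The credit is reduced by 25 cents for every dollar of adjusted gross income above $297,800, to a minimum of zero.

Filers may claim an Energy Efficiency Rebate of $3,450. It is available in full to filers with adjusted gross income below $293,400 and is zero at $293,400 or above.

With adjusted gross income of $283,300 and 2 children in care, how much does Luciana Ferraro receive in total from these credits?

Childcare Subsidy: base = 2 × $7,100 = $14,200. 15% of the $34,600 excess over $248,700 is $5,190; credit = $14,200 − $5,190 = $9,010.
Education Credit: $283,300 is at or below the $297,800 threshold, so the full $8,875 applies.
Energy Efficiency Rebate: $283,300 is below the $293,400 cutoff, so the full $3,450 applies.
Total: $9,010 + $8,875 + $3,450 = $21,335.

$21,335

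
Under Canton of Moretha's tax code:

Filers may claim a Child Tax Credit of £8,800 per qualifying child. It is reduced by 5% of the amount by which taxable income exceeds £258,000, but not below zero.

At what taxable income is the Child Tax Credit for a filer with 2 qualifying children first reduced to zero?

£610,000

Full credit = 2 × £8,800 = £17,600.
The credit falls by 5% of each pound above £258,000, so it reaches zero when the excess is £17,600 / 5% = £352,000: income = £258,000 + £352,000 = £610,000.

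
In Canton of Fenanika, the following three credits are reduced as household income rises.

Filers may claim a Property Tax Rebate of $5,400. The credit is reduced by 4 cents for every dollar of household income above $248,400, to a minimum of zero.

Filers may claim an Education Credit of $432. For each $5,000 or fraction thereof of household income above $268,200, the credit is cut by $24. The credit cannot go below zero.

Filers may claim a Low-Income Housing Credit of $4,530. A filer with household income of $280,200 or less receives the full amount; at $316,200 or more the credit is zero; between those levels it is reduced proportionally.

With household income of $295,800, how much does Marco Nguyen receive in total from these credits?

Property Tax Rebate: 4% of the $47,400 excess over $248,400 is $1,896; credit = $5,400 − $1,896 = $3,504.
Education Credit: income exceeds $268,200 by $27,600, which is 6 full-or-partial $5,000 increments; reduction = 6 × $24 = $144, leaving $288.
Low-Income Housing Credit: $295,800 is $15,600 into a $36,000 phase-out range, leaving 20,400/36,000 of the credit: $4,530 × 20,400/36,000 = $2,567.
Total: $3,504 + $288 + $2,567 = $6,359.

$6,359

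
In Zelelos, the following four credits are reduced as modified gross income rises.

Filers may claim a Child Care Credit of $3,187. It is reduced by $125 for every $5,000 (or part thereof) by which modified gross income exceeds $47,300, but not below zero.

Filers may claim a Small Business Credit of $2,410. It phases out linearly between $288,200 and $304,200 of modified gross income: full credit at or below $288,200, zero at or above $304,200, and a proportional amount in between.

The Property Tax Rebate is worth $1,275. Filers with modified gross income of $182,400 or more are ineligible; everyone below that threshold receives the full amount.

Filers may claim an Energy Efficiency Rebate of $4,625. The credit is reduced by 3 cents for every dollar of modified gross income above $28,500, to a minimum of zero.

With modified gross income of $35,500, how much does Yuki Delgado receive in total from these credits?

$11,287

Child Care Credit: $35,500 is at or below the $47,300 threshold, so the full $3,187 applies.
Small Business Credit: $35,500 is at or below the $288,200 threshold, so the full $2,410 applies.
Property Tax Rebate: $35,500 is below the $182,400 cutoff, so the full $1,275 applies.
Energy Efficiency Rebate: 3% of the $7,000 excess over $28,500 is $210; credit = $4,625 − $210 = $4,415.
Total: $3,187 + $2,410 + $1,275 + $4,415 = $11,287.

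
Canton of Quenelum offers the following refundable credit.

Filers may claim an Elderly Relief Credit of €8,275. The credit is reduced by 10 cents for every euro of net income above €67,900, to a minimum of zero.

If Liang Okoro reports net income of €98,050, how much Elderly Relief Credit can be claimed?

Elderly Relief Credit: 10% of the €30,150 excess over €67,900 is €3,015; credit = €8,275 − €3,015 = €5,260.

€5,260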